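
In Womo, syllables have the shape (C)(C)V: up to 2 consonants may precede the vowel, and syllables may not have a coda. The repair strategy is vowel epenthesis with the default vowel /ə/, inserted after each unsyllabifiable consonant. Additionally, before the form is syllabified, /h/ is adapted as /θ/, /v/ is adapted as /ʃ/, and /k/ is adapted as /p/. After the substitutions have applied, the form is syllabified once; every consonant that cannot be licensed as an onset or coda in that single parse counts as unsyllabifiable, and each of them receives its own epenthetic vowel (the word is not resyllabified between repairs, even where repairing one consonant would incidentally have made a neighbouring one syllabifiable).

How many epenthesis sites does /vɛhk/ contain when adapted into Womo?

After substitution the input is /ʃɛθp/.
The unsyllabifiable consonants are /θ/, /p/; each receives one epenthetic vowel.

2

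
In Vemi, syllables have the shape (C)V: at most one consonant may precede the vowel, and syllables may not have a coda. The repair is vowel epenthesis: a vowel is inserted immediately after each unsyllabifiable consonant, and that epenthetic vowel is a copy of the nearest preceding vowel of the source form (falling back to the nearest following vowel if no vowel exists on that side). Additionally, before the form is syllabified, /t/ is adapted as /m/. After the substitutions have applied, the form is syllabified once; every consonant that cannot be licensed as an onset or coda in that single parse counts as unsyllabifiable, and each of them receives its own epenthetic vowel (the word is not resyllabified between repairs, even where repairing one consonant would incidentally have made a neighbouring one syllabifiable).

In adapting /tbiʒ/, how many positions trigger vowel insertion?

After substitution the input is /mbiʒ/.
The unsyllabifiable consonants are /m/, /ʒ/; each receives one epenthetic vowel.

2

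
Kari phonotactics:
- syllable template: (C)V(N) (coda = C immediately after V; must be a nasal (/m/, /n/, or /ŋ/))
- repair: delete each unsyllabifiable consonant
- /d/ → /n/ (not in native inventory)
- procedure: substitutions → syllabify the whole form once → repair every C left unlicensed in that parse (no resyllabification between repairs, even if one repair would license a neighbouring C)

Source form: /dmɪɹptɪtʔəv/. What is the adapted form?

mɪtɪʔə

Substitution: /d/ → /n/, giving /nmɪɹptɪtʔəv/.
Under (C)V(N), the unsyllabifiable consonants are /n/, /ɹ/, /p/, /t/, /v/ (only a nasal (/m/, /n/, or /ŋ/) is licensed in coda position; onsets are limited to one consonant).
Deletion applies to /n/, /ɹ/, /p/, /t/, /v/.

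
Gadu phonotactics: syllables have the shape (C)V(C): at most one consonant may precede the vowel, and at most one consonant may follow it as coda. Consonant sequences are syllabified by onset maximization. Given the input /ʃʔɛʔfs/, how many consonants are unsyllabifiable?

3

The consonants /ʃ/, /f/, /s/ cannot be parsed into a legal (C)V(C) syllable (at most one coda consonant is licensed; onsets are limited to one consonant).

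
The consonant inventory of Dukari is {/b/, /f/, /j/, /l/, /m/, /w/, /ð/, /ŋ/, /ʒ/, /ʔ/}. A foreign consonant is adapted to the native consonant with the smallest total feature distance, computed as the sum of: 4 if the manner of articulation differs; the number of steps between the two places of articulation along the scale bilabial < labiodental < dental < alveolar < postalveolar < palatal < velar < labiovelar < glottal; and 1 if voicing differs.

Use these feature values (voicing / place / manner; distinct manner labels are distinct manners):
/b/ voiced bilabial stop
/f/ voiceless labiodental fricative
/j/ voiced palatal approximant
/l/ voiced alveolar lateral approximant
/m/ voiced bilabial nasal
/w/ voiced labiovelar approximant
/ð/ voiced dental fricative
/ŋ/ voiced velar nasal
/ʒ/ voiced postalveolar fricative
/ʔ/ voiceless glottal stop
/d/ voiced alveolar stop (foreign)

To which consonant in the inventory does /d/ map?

b

/b/ is closest: same manner (stop), place distance 3 (alveolar→bilabial), same voicing; total 3. Next closest is /l/ at distance 4.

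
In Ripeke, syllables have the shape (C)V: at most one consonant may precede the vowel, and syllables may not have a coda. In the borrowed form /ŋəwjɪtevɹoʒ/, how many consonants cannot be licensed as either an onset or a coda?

3

Syllabifying with onset maximization leaves /w/, /v/, /ʒ/ stranded (no codas are permitted; onsets are limited to one consonant).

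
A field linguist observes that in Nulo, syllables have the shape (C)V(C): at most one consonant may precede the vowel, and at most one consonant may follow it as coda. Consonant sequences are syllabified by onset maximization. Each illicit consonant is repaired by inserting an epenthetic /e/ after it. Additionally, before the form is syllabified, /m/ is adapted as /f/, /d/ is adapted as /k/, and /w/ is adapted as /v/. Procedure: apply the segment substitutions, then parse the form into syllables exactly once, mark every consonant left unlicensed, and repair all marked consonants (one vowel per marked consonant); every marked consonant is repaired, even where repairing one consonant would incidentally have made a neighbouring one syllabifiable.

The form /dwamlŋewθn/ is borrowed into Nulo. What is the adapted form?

Substitution: /d/ → /k/, /w/ → /v/, /m/ → /f/, giving /kvaflŋevθn/.
Under (C)V(C), the unsyllabifiable consonants are /k/, /l/, /θ/, /n/ (at most one coda consonant is licensed; onsets are limited to one consonant).
Inserting the epenthetic vowel yields /k/ → /ke/, /l/ → /le/, /θ/ → /θe/, /n/ → /ne/.

kevafleŋevθene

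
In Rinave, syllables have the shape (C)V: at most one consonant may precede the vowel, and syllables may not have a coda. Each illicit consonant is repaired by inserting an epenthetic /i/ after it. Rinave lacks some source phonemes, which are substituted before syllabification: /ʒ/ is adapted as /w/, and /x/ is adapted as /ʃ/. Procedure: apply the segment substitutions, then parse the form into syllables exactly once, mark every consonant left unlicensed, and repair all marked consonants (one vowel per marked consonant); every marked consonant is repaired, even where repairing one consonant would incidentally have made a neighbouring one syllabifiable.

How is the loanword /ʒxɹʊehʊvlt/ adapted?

wiʃiɹʊehʊviliti

Substitution: /ʒ/ → /w/, /x/ → /ʃ/, giving /wʃɹʊehʊvlt/.
Syllabifying with onset maximization leaves /w/, /ʃ/, /v/, /l/, /t/ stranded (no codas are permitted; onsets are limited to one consonant).
Epenthesis after each stranded consonant: /w/ → /wi/, /ʃ/ → /ʃi/, /v/ → /vi/, /l/ → /li/, /t/ → /ti/.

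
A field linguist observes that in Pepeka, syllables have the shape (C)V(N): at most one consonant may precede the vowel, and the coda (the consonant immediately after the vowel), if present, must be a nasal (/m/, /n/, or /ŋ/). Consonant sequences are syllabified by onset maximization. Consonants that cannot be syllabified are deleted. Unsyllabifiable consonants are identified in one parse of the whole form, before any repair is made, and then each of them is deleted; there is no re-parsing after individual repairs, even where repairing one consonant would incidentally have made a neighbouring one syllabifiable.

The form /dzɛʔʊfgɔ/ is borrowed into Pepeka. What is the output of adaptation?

zɛʔʊgɔ

The consonants /d/, /f/ cannot be parsed into a legal (C)V(N) syllable (only a nasal (/m/, /n/, or /ŋ/) is licensed in coda position; onsets are limited to one consonant).
Deleting the stranded consonants removes /d/, /f/.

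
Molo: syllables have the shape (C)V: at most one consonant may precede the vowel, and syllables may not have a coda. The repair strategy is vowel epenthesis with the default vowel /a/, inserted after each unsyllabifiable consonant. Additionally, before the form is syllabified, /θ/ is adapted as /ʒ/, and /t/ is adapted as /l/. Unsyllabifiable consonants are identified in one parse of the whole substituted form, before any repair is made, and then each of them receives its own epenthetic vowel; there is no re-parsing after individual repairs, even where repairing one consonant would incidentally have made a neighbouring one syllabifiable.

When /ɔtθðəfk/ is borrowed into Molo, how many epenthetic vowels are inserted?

4

After substitution the input is /ɔlʒðəfk/.
The unsyllabifiable consonants are /l/, /ʒ/, /f/, /k/; each receives one epenthetic vowel.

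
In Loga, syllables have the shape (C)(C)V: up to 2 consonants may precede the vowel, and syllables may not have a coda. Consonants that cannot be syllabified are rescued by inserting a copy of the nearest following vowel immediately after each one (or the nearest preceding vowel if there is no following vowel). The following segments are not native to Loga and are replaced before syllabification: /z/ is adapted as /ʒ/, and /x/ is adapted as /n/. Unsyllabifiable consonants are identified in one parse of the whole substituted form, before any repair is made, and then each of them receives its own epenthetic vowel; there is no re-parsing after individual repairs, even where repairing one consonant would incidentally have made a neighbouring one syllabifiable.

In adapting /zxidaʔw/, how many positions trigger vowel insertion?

After substitution the input is /ʒnidaʔw/.
The unsyllabifiable consonants are /ʔ/, /w/; each receives one epenthetic vowel.

2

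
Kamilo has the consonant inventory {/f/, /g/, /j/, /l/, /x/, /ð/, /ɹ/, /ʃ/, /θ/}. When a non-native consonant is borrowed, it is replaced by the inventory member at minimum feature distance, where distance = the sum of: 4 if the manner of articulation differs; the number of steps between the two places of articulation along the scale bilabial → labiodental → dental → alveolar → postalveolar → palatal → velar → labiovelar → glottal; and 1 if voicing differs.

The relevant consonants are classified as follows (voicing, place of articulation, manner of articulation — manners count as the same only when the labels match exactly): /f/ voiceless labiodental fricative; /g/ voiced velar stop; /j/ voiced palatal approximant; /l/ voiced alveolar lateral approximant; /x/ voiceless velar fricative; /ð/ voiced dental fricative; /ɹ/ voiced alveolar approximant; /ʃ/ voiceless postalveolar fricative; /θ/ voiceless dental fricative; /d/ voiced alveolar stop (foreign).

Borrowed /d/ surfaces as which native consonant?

g

/g/ is closest: same manner (stop), place distance 3 (alveolar→velar), same voicing; total 3. Next closest is /l/ at distance 4.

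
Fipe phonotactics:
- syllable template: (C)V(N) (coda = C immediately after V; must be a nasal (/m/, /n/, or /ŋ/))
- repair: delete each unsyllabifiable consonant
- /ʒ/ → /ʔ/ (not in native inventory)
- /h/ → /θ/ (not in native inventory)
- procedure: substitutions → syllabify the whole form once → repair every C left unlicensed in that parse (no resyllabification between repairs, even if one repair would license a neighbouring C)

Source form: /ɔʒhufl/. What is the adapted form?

ɔθu

Substitution: /ʒ/ → /ʔ/, /h/ → /θ/, giving /ɔʔθufl/.
Syllabifying with onset maximization leaves /ʔ/, /f/, /l/ stranded (only a nasal (/m/, /n/, or /ŋ/) is licensed in coda position; onsets are limited to one consonant).
Deleting the stranded consonants removes /ʔ/, /f/, /l/.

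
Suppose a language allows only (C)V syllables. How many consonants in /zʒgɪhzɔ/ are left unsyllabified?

Under (C)V, the unsyllabifiable consonants are /z/, /ʒ/, /h/ (no codas are permitted; onsets are limited to one consonant).

3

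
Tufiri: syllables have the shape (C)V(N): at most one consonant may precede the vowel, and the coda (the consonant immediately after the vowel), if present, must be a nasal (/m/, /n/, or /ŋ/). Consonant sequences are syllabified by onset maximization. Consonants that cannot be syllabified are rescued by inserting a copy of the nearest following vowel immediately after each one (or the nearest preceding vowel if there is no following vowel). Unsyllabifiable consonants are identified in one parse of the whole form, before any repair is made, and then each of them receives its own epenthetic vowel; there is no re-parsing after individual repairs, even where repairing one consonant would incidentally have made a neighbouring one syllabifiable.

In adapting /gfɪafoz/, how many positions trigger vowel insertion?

The unsyllabifiable consonants are /g/, /z/; each receives one epenthetic vowel.

2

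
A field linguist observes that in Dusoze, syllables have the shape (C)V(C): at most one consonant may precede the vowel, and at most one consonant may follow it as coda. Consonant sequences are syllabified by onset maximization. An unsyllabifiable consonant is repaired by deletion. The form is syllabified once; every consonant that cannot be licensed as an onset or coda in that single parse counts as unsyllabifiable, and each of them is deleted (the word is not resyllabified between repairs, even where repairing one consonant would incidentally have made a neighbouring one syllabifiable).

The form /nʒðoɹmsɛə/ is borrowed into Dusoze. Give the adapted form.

Under (C)V(C), the unsyllabifiable consonants are /n/, /ʒ/, /m/ (at most one coda consonant is licensed; onsets are limited to one consonant).
Deletion applies to /n/, /ʒ/, /m/.

ðoɹsɛə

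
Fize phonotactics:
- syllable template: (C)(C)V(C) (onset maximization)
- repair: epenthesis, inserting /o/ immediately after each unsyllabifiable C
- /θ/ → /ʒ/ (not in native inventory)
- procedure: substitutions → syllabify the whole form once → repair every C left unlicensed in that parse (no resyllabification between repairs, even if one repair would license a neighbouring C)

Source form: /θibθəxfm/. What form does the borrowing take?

ʒibʒəxfomo

Substitution: /θ/ → /ʒ/, giving /ʒibʒəxfm/.
The consonants /f/, /m/ cannot be parsed into a legal (C)(C)V(C) syllable (at most one coda consonant is licensed; onsets may contain at most 2 consonants).
Epenthesis after each stranded consonant: /f/ → /fo/, /m/ → /mo/.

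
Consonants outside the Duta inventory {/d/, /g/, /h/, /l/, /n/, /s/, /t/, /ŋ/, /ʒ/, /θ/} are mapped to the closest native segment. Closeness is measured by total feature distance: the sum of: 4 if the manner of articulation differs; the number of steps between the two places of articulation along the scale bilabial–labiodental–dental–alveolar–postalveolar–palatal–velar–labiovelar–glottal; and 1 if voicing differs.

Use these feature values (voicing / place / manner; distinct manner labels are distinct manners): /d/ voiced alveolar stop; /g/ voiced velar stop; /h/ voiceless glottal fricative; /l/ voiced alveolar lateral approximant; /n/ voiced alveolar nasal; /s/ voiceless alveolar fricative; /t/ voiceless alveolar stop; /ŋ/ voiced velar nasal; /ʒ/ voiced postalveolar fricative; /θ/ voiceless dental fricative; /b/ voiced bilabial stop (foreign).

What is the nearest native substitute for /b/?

d

/d/ is closest: same manner (stop), place distance 3 (bilabial→alveolar), same voicing; total 3. Next closest is /t/ at distance 4.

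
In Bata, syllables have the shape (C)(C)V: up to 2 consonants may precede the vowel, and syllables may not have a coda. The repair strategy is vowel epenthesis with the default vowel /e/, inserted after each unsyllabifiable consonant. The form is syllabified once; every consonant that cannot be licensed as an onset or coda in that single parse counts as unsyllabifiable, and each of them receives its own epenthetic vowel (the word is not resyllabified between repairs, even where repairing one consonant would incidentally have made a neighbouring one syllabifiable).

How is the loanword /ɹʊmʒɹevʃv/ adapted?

Syllabifying with onset maximization leaves /m/, /v/, /ʃ/, /v/ stranded (no codas are permitted; onsets may contain at most 2 consonants).
Each unlicensed consonant becomes the onset of a new syllable: /m/ → /me/, /v/ → /ve/, /ʃ/ → /ʃe/, /v/ → /ve/.

ɹʊmeʒɹeveʃeve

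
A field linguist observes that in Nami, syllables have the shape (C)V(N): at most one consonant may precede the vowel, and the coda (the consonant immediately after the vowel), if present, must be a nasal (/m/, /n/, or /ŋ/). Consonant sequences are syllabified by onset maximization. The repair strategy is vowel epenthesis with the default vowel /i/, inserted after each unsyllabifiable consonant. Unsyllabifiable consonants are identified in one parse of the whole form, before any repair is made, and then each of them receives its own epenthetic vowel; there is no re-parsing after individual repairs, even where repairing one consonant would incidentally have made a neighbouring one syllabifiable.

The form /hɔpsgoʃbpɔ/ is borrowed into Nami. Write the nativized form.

hɔpisigoʃibipɔ

Syllabifying with onset maximization leaves /p/, /s/, /ʃ/, /b/ stranded (only a nasal (/m/, /n/, or /ŋ/) is licensed in coda position; onsets are limited to one consonant).
Epenthesis after each stranded consonant: /p/ → /pi/, /s/ → /si/, /ʃ/ → /ʃi/, /b/ → /bi/.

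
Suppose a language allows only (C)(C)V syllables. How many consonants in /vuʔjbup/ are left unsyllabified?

The consonants /ʔ/, /p/ cannot be parsed into a legal (C)(C)V syllable (no codas are permitted; onsets may contain at most 2 consonants).

2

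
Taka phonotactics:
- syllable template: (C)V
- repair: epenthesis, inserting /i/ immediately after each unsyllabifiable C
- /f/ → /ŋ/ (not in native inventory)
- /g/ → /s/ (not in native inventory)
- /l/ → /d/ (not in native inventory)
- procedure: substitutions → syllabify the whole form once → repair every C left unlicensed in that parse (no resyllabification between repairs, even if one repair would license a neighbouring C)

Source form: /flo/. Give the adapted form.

ŋido

Substitution: /f/ → /ŋ/, /l/ → /d/, giving /ŋdo/.
Syllabifying with onset maximization leaves /ŋ/ stranded (no codas are permitted; onsets are limited to one consonant).
Each unlicensed consonant becomes the onset of a new syllable: /ŋ/ → /ŋi/.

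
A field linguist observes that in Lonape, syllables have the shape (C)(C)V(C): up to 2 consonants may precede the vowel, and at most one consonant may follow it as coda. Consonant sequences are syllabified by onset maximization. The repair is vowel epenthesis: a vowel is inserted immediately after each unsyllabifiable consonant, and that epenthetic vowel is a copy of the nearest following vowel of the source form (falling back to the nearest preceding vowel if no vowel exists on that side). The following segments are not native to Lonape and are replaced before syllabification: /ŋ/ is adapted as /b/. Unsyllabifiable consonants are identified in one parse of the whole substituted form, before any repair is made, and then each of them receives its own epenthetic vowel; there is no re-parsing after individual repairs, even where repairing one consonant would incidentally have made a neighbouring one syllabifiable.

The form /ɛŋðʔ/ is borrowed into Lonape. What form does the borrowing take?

Substitution: /ŋ/ → /b/, giving /ɛbðʔ/.
The consonants /ð/, /ʔ/ cannot be parsed into a legal (C)(C)V(C) syllable (at most one coda consonant is licensed; onsets may contain at most 2 consonants).
Inserting the epenthetic vowel yields /ð/ → /ðɛ/, /ʔ/ → /ʔɛ/.

ɛbðɛʔɛ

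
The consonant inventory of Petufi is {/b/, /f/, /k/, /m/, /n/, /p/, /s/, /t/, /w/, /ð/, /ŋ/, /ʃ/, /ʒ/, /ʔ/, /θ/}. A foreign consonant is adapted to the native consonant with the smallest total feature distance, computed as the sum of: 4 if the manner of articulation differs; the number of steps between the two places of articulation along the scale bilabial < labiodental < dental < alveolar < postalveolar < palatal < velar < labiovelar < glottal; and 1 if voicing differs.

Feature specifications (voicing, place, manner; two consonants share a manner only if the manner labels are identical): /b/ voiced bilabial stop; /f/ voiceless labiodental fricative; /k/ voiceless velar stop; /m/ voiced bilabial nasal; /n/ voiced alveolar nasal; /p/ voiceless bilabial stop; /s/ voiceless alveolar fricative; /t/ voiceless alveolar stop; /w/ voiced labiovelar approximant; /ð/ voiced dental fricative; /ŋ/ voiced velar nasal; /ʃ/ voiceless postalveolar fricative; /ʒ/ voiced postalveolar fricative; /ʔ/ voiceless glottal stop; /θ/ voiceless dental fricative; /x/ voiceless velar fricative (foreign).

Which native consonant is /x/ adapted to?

/ʃ/ is closest: same manner (fricative), place distance 2 (velar→postalveolar), same voicing; total 2. Next closest is /s/ at distance 3.

ʃ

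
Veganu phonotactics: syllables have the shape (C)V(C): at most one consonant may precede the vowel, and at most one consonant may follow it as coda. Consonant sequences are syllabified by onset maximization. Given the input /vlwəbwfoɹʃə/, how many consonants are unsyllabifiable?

3

Under (C)V(C), the unsyllabifiable consonants are /v/, /l/, /w/ (at most one coda consonant is licensed; onsets are limited to one consonant).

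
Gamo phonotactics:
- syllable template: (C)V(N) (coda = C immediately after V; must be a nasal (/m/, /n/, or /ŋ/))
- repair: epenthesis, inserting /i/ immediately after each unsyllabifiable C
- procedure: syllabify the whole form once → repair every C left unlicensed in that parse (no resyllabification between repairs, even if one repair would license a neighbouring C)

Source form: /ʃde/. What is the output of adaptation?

Under (C)V(N), the unsyllabifiable consonants are /ʃ/ (only a nasal (/m/, /n/, or /ŋ/) is licensed in coda position; onsets are limited to one consonant).
Each unlicensed consonant becomes the onset of a new syllable: /ʃ/ → /ʃi/.

ʃide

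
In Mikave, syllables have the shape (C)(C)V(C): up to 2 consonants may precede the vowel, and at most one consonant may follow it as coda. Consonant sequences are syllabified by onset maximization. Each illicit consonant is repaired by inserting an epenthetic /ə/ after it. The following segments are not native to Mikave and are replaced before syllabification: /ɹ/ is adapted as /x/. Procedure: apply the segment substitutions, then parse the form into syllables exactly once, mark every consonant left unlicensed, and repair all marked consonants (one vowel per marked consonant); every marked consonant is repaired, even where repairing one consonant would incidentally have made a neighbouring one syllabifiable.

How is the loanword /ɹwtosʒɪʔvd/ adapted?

xəwtosʒɪʔvədə

Substitution: /ɹ/ → /x/, giving /xwtosʒɪʔvd/.
Syllabifying with onset maximization leaves /x/, /v/, /d/ stranded (at most one coda consonant is licensed; onsets may contain at most 2 consonants).
Each unlicensed consonant becomes the onset of a new syllable: /x/ → /xə/, /v/ → /və/, /d/ → /də/.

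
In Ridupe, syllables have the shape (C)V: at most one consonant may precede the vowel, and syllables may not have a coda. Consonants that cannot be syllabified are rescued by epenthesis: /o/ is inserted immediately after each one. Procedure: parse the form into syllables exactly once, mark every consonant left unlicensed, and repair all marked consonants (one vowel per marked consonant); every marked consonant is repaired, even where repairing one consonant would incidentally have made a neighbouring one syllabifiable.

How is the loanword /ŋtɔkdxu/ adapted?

The consonants /ŋ/, /k/, /d/ cannot be parsed into a legal (C)V syllable (no codas are permitted; onsets are limited to one consonant).
Epenthesis after each stranded consonant: /ŋ/ → /ŋo/, /k/ → /ko/, /d/ → /do/.

ŋotɔkodoxu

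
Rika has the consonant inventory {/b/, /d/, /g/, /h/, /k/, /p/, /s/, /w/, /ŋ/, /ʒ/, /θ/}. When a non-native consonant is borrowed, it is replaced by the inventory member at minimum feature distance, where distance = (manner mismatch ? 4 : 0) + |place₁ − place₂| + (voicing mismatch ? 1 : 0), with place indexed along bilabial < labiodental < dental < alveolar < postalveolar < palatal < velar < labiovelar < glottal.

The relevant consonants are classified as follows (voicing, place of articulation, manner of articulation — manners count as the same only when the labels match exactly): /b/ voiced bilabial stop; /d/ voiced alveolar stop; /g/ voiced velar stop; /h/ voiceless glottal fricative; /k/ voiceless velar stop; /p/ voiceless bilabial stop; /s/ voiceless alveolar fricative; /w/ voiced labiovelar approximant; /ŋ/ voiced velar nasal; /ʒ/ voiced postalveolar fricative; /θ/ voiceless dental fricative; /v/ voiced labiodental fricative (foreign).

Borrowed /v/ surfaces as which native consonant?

θ

/θ/ is closest: same manner (fricative), place distance 1 (labiodental→dental), voicing differs (+1); total 2. Next closest is /s/ at distance 3.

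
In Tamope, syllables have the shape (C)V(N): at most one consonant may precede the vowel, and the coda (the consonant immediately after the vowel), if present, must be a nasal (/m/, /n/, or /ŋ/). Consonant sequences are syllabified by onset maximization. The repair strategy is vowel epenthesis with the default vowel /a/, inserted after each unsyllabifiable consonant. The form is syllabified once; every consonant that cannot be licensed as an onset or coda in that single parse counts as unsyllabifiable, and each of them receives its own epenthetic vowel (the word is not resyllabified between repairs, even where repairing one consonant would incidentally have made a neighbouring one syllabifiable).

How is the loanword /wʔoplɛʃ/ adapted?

waʔopalɛʃa

Under (C)V(N), the unsyllabifiable consonants are /w/, /p/, /ʃ/ (only a nasal (/m/, /n/, or /ŋ/) is licensed in coda position; onsets are limited to one consonant).
Epenthesis after each stranded consonant: /w/ → /wa/, /p/ → /pa/, /ʃ/ → /ʃa/.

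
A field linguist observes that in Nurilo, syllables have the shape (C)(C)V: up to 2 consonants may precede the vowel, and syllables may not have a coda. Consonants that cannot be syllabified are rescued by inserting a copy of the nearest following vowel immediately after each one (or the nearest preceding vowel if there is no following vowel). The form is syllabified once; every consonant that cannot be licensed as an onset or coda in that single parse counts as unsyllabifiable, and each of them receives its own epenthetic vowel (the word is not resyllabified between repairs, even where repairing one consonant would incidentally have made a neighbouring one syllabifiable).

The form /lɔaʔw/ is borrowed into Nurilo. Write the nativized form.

Syllabifying with onset maximization leaves /ʔ/, /w/ stranded (no codas are permitted; onsets may contain at most 2 consonants).
Epenthesis after each stranded consonant: /ʔ/ → /ʔa/, /w/ → /wa/.

lɔaʔawa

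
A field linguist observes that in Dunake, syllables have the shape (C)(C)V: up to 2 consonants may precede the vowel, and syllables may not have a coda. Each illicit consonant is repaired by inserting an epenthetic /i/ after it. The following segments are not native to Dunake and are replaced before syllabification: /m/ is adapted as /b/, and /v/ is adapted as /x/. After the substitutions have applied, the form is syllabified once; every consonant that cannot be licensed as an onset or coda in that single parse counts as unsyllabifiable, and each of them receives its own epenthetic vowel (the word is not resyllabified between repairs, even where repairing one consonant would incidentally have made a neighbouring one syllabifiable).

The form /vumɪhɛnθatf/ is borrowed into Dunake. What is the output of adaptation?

Substitution: /v/ → /x/, /m/ → /b/, giving /xubɪhɛnθatf/.
Syllabifying with onset maximization leaves /t/, /f/ stranded (no codas are permitted; onsets may contain at most 2 consonants).
Inserting the epenthetic vowel yields /t/ → /ti/, /f/ → /fi/.

xubɪhɛnθatifi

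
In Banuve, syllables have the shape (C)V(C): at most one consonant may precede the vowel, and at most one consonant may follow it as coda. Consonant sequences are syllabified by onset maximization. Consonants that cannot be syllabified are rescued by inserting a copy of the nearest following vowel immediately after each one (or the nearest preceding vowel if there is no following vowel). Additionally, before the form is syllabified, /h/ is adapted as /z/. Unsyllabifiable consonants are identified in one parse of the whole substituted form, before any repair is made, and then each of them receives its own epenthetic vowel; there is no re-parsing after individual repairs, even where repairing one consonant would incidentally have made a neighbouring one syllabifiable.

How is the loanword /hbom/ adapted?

zobom

Substitution: /h/ → /z/, giving /zbom/.
The consonants /z/ cannot be parsed into a legal (C)V(C) syllable (at most one coda consonant is licensed; onsets are limited to one consonant).
Each unlicensed consonant becomes the onset of a new syllable: /z/ → /zo/.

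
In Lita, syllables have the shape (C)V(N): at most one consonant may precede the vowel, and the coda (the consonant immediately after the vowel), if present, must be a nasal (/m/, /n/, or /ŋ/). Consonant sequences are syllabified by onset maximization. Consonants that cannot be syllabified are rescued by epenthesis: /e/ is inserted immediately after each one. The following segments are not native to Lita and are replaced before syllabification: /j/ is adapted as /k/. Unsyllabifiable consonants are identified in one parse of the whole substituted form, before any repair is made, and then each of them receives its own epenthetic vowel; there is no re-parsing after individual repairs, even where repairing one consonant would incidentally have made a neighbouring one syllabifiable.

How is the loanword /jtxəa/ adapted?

Substitution: /j/ → /k/, giving /ktxəa/.
Syllabifying with onset maximization leaves /k/, /t/ stranded (only a nasal (/m/, /n/, or /ŋ/) is licensed in coda position; onsets are limited to one consonant).
Inserting the epenthetic vowel yields /k/ → /ke/, /t/ → /te/.

ketexəa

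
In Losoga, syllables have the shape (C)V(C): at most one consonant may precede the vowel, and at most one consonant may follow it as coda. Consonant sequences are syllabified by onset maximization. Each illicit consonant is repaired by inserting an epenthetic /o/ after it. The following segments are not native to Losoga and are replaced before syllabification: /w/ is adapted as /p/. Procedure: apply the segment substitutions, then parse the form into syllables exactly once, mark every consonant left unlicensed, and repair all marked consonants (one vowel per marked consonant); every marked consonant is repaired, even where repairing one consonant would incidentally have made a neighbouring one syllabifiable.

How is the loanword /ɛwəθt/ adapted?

ɛpəθto

Substitution: /w/ → /p/, giving /ɛpəθt/.
Syllabifying with onset maximization leaves /t/ stranded (at most one coda consonant is licensed; onsets are limited to one consonant).
Inserting the epenthetic vowel yields /t/ → /to/.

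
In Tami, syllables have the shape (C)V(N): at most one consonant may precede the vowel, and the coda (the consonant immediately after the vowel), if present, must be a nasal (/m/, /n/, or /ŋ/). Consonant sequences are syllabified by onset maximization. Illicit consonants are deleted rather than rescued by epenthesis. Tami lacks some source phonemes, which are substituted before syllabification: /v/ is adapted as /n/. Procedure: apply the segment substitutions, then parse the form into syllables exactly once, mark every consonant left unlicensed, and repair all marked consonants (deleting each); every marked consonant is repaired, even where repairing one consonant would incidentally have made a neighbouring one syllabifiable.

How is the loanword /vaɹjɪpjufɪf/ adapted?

najɪjufɪ

Substitution: /v/ → /n/, giving /naɹjɪpjufɪf/.
Syllabifying with onset maximization leaves /ɹ/, /p/, /f/ stranded (only a nasal (/m/, /n/, or /ŋ/) is licensed in coda position; onsets are limited to one consonant).
Each unlicensed consonant is deleted: /ɹ/, /p/, /f/.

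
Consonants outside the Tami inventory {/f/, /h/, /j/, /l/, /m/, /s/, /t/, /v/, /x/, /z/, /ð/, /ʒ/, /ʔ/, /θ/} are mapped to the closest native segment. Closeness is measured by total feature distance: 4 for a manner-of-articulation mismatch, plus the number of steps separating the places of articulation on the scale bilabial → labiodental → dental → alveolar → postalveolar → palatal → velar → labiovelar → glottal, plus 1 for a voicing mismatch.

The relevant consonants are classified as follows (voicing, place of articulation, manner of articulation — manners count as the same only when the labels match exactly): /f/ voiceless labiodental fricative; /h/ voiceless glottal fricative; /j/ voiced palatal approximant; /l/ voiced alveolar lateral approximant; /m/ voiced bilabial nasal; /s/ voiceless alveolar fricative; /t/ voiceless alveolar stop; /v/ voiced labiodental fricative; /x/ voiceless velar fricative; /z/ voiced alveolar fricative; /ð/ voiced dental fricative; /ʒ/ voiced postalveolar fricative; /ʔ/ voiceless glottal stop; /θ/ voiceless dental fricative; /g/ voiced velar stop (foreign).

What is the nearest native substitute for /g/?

/ʔ/ is closest: same manner (stop), place distance 2 (velar→glottal), voicing differs (+1); total 3. Next closest is /t/ at distance 4.

ʔ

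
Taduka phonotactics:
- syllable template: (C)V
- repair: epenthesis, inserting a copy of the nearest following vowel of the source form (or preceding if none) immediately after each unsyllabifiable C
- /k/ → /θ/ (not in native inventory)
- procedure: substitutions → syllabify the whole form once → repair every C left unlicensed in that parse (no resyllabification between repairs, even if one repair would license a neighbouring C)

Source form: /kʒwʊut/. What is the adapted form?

Substitution: /k/ → /θ/, giving /θʒwʊut/.
Under (C)V, the unsyllabifiable consonants are /θ/, /ʒ/, /t/ (no codas are permitted; onsets are limited to one consonant).
Each unlicensed consonant becomes the onset of a new syllable: /θ/ → /θʊ/, /ʒ/ → /ʒʊ/, /t/ → /tu/.

θʊʒʊwʊutu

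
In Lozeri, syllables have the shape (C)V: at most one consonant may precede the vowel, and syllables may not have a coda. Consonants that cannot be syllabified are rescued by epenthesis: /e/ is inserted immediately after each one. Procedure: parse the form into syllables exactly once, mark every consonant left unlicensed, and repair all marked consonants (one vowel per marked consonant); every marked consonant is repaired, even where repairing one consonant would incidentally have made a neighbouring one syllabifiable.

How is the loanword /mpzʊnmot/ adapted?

The consonants /m/, /p/, /n/, /t/ cannot be parsed into a legal (C)V syllable (no codas are permitted; onsets are limited to one consonant).
Inserting the epenthetic vowel yields /m/ → /me/, /p/ → /pe/, /n/ → /ne/, /t/ → /te/.

mepezʊnemote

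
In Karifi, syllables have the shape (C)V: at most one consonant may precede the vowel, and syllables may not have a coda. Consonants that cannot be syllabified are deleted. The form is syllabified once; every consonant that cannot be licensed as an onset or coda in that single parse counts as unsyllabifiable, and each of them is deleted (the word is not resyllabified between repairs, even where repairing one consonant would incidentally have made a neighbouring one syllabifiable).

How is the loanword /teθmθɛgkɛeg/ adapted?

teθɛkɛe

Syllabifying with onset maximization leaves /θ/, /m/, /g/, /g/ stranded (no codas are permitted; onsets are limited to one consonant).
Deletion applies to /θ/, /m/, /g/, /g/.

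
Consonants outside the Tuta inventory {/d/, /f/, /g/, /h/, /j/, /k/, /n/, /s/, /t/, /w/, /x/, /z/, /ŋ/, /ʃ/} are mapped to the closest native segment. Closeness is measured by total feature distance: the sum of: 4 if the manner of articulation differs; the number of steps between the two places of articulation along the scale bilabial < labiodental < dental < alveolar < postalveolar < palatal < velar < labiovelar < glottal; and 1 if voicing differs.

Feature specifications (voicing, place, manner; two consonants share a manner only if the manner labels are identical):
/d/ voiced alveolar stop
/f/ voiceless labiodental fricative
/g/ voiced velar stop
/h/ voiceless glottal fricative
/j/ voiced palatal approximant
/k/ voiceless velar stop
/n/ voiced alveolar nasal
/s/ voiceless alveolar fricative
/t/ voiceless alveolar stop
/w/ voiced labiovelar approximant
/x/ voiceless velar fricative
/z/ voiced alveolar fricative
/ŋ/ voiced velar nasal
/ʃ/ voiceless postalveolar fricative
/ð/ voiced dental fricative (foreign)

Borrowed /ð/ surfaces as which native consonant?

z

/z/ is closest: same manner (fricative), place distance 1 (dental→alveolar), same voicing; total 1. Next closest is /f/ at distance 2.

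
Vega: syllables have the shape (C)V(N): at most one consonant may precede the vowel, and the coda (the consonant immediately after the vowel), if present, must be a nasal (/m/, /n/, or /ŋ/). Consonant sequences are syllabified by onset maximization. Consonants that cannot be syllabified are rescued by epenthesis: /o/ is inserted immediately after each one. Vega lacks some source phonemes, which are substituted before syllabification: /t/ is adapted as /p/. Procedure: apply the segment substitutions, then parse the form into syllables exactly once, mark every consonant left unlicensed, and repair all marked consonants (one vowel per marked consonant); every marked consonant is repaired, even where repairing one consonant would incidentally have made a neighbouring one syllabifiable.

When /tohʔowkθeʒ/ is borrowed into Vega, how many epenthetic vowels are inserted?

4

After substitution the input is /pohʔowkθeʒ/.
The unsyllabifiable consonants are /h/, /w/, /k/, /ʒ/; each receives one epenthetic vowel.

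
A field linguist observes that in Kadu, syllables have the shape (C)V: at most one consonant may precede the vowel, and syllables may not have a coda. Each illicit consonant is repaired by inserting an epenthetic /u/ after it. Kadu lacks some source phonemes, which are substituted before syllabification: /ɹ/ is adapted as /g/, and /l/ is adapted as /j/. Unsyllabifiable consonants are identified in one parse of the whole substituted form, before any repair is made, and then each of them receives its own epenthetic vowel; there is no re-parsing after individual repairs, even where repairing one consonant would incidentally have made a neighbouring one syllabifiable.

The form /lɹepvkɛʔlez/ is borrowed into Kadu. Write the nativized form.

Substitution: /l/ → /j/, /ɹ/ → /g/, giving /jgepvkɛʔjez/.
Syllabifying with onset maximization leaves /j/, /p/, /v/, /ʔ/, /z/ stranded (no codas are permitted; onsets are limited to one consonant).
Epenthesis after each stranded consonant: /j/ → /ju/, /p/ → /pu/, /v/ → /vu/, /ʔ/ → /ʔu/, /z/ → /zu/.

jugepuvukɛʔujezu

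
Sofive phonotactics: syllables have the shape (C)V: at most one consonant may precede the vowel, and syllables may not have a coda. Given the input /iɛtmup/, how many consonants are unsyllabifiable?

2

The consonants /t/, /p/ cannot be parsed into a legal (C)V syllable (no codas are permitted; onsets are limited to one consonant).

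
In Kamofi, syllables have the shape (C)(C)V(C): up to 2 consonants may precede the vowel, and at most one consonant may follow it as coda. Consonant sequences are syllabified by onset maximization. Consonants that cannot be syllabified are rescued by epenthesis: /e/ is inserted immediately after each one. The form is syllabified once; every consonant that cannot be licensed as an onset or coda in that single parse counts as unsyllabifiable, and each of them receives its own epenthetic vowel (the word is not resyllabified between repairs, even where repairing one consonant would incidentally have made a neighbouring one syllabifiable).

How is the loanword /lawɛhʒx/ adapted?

lawɛhʒexe

Syllabifying with onset maximization leaves /ʒ/, /x/ stranded (at most one coda consonant is licensed; onsets may contain at most 2 consonants).
Inserting the epenthetic vowel yields /ʒ/ → /ʒe/, /x/ → /xe/.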